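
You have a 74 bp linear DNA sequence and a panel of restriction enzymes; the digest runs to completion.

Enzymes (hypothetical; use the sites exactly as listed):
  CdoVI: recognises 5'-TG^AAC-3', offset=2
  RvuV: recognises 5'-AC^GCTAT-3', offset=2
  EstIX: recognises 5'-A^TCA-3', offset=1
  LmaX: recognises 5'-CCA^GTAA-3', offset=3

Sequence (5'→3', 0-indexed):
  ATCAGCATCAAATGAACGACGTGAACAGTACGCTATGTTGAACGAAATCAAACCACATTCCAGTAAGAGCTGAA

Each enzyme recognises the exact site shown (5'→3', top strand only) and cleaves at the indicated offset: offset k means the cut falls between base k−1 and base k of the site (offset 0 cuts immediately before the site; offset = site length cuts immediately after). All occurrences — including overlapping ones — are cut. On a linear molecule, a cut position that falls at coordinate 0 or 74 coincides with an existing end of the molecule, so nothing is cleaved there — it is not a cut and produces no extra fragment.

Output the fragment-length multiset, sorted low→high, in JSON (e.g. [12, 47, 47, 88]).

Scan for sites:
  CdoVI TGAAC/2: at [12, 21, 38] ⇒ [14, 23, 40]
  RvuV ACGCTAT/2: at [29] ⇒ [31]
  EstIX ATCA/1: at [0, 6, 46] ⇒ [1, 7, 47]
  LmaX CCAGTAA/3: at [59] ⇒ [62]

Pooled cuts: [1, 7, 14, 23, 31, 40, 47, 62]

Fragment lengths:
  [0,1): 1 bp
  [1,7): 6 bp
  [7,14): 7 bp
  [14,23): 9 bp
  [23,31): 8 bp
  [31,40): 9 bp
  [40,47): 7 bp
  [47,62): 15 bp
  [62,74): 12 bp

[1,6,7,7,8,9,9,12,15]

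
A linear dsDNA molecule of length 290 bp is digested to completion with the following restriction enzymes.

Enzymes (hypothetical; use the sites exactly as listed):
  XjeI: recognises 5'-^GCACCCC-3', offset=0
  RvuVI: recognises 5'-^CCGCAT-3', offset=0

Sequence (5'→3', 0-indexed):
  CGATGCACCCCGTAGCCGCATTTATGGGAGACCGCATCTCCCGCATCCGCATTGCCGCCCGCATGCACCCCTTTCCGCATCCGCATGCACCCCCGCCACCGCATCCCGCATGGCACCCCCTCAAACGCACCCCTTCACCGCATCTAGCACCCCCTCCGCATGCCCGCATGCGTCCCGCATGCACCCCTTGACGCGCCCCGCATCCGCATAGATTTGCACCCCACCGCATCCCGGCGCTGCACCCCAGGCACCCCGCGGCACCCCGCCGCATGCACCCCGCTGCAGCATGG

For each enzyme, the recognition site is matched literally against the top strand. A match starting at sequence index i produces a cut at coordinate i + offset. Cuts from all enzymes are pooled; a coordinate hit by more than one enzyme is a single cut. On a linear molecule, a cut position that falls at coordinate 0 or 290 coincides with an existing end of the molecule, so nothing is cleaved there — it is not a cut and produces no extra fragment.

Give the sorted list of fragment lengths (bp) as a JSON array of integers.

Scan for sites:
  XjeI (GCACCCC, off=0): starts [4, 64, 86, 112, 126, 146, 180, 215, 238, 247, 257, 271] → cuts [4, 64, 86, 112, 126, 146, 180, 215, 238, 247, 257, 271]
  RvuVI (CCGCAT, off=0): starts [15, 31, 40, 46, 58, 74, 80, 98, 105, 137, 155, 163, 174, 197, 203, 223, 265] → cuts [15, 31, 40, 46, 58, 74, 80, 98, 105, 137, 155, 163, 174, 197, 203, 223, 265]

Pooled cuts: [4, 15, 31, 40, 46, 58, 64, 74, 80, 86, 98, 105, 112, 126, 137, 146, 155, 163, 174, 180, 197, 203, 215, 223, 238, 247, 257, 265, 271]

Fragment lengths:
  [0,4): 4 bp
  [4,15): 11 bp
  [15,31): 16 bp
  [31,40): 9 bp
  [40,46): 6 bp
  [46,58): 12 bp
  [58,64): 6 bp
  [64,74): 10 bp
  [74,80): 6 bp
  [80,86): 6 bp
  [86,98): 12 bp
  [98,105): 7 bp
  [105,112): 7 bp
  [112,126): 14 bp
  [126,137): 11 bp
  [137,146): 9 bp
  [146,155): 9 bp
  [155,163): 8 bp
  [163,174): 11 bp
  [174,180): 6 bp
  [180,197): 17 bp
  [197,203): 6 bp
  [203,215): 12 bp
  [215,223): 8 bp
  [223,238): 15 bp
  [238,247): 9 bp
  [247,257): 10 bp
  [257,265): 8 bp
  [265,271): 6 bp
  [271,290): 19 bp

[4,6,6,6,6,6,6,6,7,7,8,8,8,9,9,9,9,10,10,11,11,11,12,12,12,14,15,16,17,19]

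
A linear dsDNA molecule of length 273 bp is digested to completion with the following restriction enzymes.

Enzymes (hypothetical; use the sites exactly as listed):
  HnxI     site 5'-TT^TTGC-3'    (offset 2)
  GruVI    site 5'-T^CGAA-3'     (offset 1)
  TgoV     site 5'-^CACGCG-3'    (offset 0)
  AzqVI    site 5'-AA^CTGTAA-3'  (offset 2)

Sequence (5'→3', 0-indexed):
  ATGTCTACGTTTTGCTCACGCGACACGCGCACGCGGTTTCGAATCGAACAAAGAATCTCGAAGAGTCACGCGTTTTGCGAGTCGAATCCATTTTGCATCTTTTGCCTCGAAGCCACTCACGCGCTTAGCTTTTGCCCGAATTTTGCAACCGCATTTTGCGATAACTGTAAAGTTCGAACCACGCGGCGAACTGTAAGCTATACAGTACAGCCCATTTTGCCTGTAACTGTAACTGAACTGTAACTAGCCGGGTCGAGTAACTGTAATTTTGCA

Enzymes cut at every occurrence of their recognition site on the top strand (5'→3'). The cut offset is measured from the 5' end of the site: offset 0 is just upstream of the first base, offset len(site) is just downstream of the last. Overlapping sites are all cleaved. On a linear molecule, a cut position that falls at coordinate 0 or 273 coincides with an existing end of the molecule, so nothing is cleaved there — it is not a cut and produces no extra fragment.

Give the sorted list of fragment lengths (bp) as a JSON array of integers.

[5,5,5,5,6,6,7,8,8,8,8,9,9,10,10,10,10,10,11,11,11,11,13,14,14,23,26]

Per-enzyme occurrences:
  HnxI TTTTGC/2: at [9, 72, 90, 99, 129, 140, 153, 214, 266] ⇒ [11, 74, 92, 101, 131, 142, 155, 216, 268]
  GruVI TCGAA/1: at [38, 43, 57, 81, 106, 173] ⇒ [39, 44, 58, 82, 107, 174]
  TgoV CACGCG/0: at [16, 23, 29, 66, 117, 179] ⇒ [16, 23, 29, 66, 117, 179]
  AzqVI AACTGTAA/2: at [162, 188, 224, 235, 258] ⇒ [164, 190, 226, 237, 260]

Pooled cuts: [11, 16, 23, 29, 39, 44, 58, 66, 74, 82, 92, 101, 107, 117, 131, 142, 155, 164, 174, 179, 190, 216, 226, 237, 260, 268]

Fragments:
  [0,11): 11 bp
  [11,16): 5 bp
  [16,23): 7 bp
  [23,29): 6 bp
  [29,39): 10 bp
  [39,44): 5 bp
  [44,58): 14 bp
  [58,66): 8 bp
  [66,74): 8 bp
  [74,82): 8 bp
  [82,92): 10 bp
  [92,101): 9 bp
  [101,107): 6 bp
  [107,117): 10 bp
  [117,131): 14 bp
  [131,142): 11 bp
  [142,155): 13 bp
  [155,164): 9 bp
  [164,174): 10 bp
  [174,179): 5 bp
  [179,190): 11 bp
  [190,216): 26 bp
  [216,226): 10 bp
  [226,237): 11 bp
  [237,260): 23 bp
  [260,268): 8 bp
  [268,273): 5 bp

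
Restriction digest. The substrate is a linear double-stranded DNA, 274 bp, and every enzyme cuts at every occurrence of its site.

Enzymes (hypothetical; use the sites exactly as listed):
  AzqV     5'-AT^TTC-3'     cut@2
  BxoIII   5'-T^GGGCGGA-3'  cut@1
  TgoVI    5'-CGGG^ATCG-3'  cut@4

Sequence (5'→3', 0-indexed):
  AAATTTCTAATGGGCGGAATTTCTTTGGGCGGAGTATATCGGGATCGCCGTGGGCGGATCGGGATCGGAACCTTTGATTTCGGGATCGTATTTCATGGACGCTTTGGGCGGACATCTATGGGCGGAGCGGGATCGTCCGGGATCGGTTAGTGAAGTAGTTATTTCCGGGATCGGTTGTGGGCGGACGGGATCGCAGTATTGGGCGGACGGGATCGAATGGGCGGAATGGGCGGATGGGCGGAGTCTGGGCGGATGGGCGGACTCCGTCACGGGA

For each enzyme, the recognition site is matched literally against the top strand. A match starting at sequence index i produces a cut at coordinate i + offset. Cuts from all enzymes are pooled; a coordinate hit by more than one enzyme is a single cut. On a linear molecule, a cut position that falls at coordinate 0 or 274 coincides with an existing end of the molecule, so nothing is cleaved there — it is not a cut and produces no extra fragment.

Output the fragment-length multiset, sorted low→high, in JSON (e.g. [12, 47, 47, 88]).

[4,6,6,7,7,7,7,8,8,8,9,9,9,10,11,11,11,11,12,12,14,14,15,17,20,21]

Per-enzyme occurrences:
  AzqV (ATTTC, off=2): starts [2, 18, 76, 89, 160] → cuts [4, 20, 78, 91, 162]
  BxoIII (TGGGCGGA, off=1): starts [10, 25, 50, 104, 118, 177, 199, 217, 226, 234, 245, 253] → cuts [11, 26, 51, 105, 119, 178, 200, 218, 227, 235, 246, 254]
  TgoVI (CGGGATCG, off=4): starts [39, 59, 80, 127, 137, 165, 185, 207] → cuts [43, 63, 84, 131, 141, 169, 189, 211]

Pooled cuts: [4, 11, 20, 26, 43, 51, 63, 78, 84, 91, 105, 119, 131, 141, 162, 169, 178, 189, 200, 211, 218, 227, 235, 246, 254]

Fragment lengths:
  [0,4): 4 bp
  [4,11): 7 bp
  [11,20): 9 bp
  [20,26): 6 bp
  [26,43): 17 bp
  [43,51): 8 bp
  [51,63): 12 bp
  [63,78): 15 bp
  [78,84): 6 bp
  [84,91): 7 bp
  [91,105): 14 bp
  [105,119): 14 bp
  [119,131): 12 bp
  [131,141): 10 bp
  [141,162): 21 bp
  [162,169): 7 bp
  [169,178): 9 bp
  [178,189): 11 bp
  [189,200): 11 bp
  [200,211): 11 bp
  [211,218): 7 bp
  [218,227): 9 bp
  [227,235): 8 bp
  [235,246): 11 bp
  [246,254): 8 bp
  [254,274): 20 bp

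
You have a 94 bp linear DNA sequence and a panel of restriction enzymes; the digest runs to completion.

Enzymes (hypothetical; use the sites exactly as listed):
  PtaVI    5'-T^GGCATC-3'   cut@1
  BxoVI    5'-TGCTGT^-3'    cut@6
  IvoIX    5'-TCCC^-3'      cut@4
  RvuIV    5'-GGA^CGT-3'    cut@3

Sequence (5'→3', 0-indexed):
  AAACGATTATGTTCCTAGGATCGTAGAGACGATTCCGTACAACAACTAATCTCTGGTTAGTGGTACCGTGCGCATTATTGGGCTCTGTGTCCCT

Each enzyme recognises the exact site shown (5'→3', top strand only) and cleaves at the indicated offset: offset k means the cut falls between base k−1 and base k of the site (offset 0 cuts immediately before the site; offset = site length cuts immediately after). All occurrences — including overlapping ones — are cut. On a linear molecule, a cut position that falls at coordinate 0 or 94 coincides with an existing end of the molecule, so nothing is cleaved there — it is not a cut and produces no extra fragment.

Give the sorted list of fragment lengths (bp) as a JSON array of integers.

[1,93]

Site scan:
  PtaVI (TGGCATC, off=1): no sites
  BxoVI (TGCTGT, off=6): no sites
  IvoIX TCCC/4: at [89] ⇒ [93]
  RvuIV (GGACGT, off=3): no sites

All cut coordinates (distinct, sorted): [93]

Fragments:
  [0,93): 93 bp
  [93,94): 1 bp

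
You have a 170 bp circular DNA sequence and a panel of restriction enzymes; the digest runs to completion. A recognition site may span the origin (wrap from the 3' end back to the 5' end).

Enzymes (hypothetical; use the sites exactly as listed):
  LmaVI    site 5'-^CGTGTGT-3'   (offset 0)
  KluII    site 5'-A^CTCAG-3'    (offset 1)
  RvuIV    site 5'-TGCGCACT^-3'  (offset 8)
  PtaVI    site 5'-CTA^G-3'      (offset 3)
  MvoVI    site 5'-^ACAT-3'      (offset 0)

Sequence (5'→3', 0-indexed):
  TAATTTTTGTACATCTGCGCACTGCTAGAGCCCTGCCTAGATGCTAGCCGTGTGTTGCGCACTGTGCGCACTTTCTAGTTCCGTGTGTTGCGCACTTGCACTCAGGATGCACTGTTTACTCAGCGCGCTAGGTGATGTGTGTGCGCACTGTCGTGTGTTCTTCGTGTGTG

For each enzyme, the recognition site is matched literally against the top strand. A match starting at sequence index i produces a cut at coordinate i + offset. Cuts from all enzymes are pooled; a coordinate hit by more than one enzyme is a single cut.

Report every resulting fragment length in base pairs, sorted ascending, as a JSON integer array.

[2,2,4,4,4,5,7,9,11,12,12,13,15,15,18,18,19]

Per-enzyme occurrences:
  LmaVI (CGTGTGT, off=0): starts [48, 81, 151, 162] → cuts [48, 81, 151, 162]
  KluII (ACTCAG, off=1): starts [99, 117] → cuts [100, 118]
  RvuIV (TGCGCACT, off=8): starts [15, 55, 64, 88, 141] → cuts [23, 63, 72, 96, 149]
  PtaVI (CTAG, off=3): starts [24, 36, 43, 74, 127] → cuts [27, 39, 46, 77, 130]
  MvoVI (ACAT, off=0): starts [10] → cuts [10]

Pooled cuts: [10, 23, 27, 39, 46, 48, 63, 72, 77, 81, 96, 100, 118, 130, 149, 151, 162]

Fragments:
  10→23: 13 bp
  23→27: 4 bp
  27→39: 12 bp
  39→46: 7 bp
  46→48: 2 bp
  48→63: 15 bp
  63→72: 9 bp
  72→77: 5 bp
  77→81: 4 bp
  81→96: 15 bp
  96→100: 4 bp
  100→118: 18 bp
  118→130: 12 bp
  130→149: 19 bp
  149→151: 2 bp
  151→162: 11 bp
  162→10 (wrap): 170-162+10 = 18 bp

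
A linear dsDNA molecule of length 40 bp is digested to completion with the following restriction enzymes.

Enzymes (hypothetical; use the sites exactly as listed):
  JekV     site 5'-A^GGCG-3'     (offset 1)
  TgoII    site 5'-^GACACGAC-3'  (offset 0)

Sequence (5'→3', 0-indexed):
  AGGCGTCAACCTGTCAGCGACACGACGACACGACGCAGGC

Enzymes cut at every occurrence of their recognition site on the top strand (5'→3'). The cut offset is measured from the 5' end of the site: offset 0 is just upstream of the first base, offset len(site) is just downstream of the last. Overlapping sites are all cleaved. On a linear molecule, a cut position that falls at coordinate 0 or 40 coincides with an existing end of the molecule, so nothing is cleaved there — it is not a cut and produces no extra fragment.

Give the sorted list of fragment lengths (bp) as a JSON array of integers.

Scan for sites:
  JekV AGGCG/1: at [0] ⇒ [1]
  TgoII GACACGAC/0: at [18, 26] ⇒ [18, 26]

All cut coordinates (distinct, sorted): [1, 18, 26]

Fragment lengths:
  [0,1): 1 bp
  [1,18): 17 bp
  [18,26): 8 bp
  [26,40): 14 bp

[1,8,14,17]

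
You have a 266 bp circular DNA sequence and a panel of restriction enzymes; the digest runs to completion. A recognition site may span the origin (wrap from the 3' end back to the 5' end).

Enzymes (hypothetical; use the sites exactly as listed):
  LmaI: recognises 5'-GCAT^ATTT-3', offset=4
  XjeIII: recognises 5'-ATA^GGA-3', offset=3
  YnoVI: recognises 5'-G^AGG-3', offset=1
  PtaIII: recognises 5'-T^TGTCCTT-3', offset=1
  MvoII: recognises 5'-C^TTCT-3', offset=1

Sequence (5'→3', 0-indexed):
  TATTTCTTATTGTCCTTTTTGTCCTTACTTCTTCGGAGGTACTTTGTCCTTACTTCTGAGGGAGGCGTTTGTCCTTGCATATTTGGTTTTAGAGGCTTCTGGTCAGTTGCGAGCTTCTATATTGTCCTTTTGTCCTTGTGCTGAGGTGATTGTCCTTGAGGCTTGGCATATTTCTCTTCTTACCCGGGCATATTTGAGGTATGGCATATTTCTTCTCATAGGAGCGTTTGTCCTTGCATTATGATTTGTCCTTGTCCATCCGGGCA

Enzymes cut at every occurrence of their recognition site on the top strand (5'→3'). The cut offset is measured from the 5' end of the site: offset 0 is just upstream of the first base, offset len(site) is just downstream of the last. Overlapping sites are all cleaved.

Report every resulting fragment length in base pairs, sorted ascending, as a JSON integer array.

Site scan:
  LmaI (GCATATTT, off=4): starts [76, 165, 187, 203, 263] → cuts [1, 80, 169, 191, 207]
  XjeIII (ATAGGA, off=3): starts [217] → cuts [220]
  YnoVI (GAGG, off=1): starts [35, 57, 61, 91, 142, 157, 195] → cuts [36, 58, 62, 92, 143, 158, 196]
  PtaIII (TTGTCCTT, off=1): starts [9, 18, 43, 68, 121, 129, 149, 227, 245] → cuts [10, 19, 44, 69, 122, 130, 150, 228, 246]
  MvoII (CTTCT, off=1): starts [27, 52, 95, 113, 175, 211] → cuts [28, 53, 96, 114, 176, 212]

All cut coordinates (distinct, sorted): [1, 10, 19, 28, 36, 44, 53, 58, 62, 69, 80, 92, 96, 114, 122, 130, 143, 150, 158, 169, 176, 191, 196, 207, 212, 220, 228, 246]

Fragments:
  1→10: 9 bp
  10→19: 9 bp
  19→28: 9 bp
  28→36: 8 bp
  36→44: 8 bp
  44→53: 9 bp
  53→58: 5 bp
  58→62: 4 bp
  62→69: 7 bp
  69→80: 11 bp
  80→92: 12 bp
  92→96: 4 bp
  96→114: 18 bp
  114→122: 8 bp
  122→130: 8 bp
  130→143: 13 bp
  143→150: 7 bp
  150→158: 8 bp
  158→169: 11 bp
  169→176: 7 bp
  176→191: 15 bp
  191→196: 5 bp
  196→207: 11 bp
  207→212: 5 bp
  212→220: 8 bp
  220→228: 8 bp
  228→246: 18 bp
  246→1 (wrap): 266-246+1 = 21 bp

[4,4,5,5,5,7,7,7,8,8,8,8,8,8,8,9,9,9,9,11,11,11,12,13,15,18,18,21]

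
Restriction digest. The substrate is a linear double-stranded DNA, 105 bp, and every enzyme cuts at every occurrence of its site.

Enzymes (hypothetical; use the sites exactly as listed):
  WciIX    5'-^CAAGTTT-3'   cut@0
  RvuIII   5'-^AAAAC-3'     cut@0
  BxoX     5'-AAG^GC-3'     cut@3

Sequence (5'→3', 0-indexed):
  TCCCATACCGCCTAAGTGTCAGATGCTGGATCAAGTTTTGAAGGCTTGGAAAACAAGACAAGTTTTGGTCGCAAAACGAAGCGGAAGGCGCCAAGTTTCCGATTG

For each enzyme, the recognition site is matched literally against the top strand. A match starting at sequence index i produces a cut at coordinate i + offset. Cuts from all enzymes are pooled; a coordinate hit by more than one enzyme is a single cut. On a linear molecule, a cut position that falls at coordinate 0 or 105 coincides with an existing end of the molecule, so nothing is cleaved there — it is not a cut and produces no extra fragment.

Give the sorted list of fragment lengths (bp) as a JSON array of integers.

[4,6,9,12,14,14,15,31]

Per-enzyme occurrences:
  WciIX (CAAGTTT, off=0): starts [31, 58, 91] → cuts [31, 58, 91]
  RvuIII (AAAAC, off=0): starts [49, 72] → cuts [49, 72]
  BxoX (AAGGC, off=3): starts [40, 84] → cuts [43, 87]

All cut coordinates (distinct, sorted): [31, 43, 49, 58, 72, 87, 91]

Fragments:
  [0,31): 31 bp
  [31,43): 12 bp
  [43,49): 6 bp
  [49,58): 9 bp
  [58,72): 14 bp
  [72,87): 15 bp
  [87,91): 4 bp
  [91,105): 14 bp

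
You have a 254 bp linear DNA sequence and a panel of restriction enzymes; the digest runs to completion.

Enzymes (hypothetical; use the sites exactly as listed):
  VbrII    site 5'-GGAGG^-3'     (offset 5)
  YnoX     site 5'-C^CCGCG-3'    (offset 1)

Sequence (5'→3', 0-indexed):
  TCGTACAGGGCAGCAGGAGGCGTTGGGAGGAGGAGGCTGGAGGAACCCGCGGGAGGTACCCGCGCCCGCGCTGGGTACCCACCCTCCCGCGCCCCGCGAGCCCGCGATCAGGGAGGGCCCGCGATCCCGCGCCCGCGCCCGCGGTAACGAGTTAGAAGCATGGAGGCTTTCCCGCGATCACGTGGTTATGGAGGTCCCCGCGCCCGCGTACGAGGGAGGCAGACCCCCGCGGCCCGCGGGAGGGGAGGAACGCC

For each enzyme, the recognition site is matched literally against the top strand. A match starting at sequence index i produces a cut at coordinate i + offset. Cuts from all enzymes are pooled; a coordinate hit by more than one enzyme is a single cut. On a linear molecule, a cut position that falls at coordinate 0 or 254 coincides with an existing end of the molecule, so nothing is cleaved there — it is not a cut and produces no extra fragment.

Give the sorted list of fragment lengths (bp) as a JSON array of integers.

[2,3,3,3,3,3,5,5,6,6,6,6,6,7,7,7,7,8,8,10,10,10,15,16,20,21,23,28]

Scan for sites:
  VbrII GGAGG/5: at [15, 25, 28, 31, 38, 51, 111, 161, 189, 214, 238, 243] ⇒ [20, 30, 33, 36, 43, 56, 116, 166, 194, 219, 243, 248]
  YnoX CCCGCG/1: at [45, 58, 64, 85, 92, 100, 117, 125, 131, 137, 170, 196, 202, 225, 232] ⇒ [46, 59, 65, 86, 93, 101, 118, 126, 132, 138, 171, 197, 203, 226, 233]

Pooled cuts: [20, 30, 33, 36, 43, 46, 56, 59, 65, 86, 93, 101, 116, 118, 126, 132, 138, 166, 171, 194, 197, 203, 219, 226, 233, 243, 248]

Fragment lengths:
  [0,20): 20 bp
  [20,30): 10 bp
  [30,33): 3 bp
  [33,36): 3 bp
  [36,43): 7 bp
  [43,46): 3 bp
  [46,56): 10 bp
  [56,59): 3 bp
  [59,65): 6 bp
  [65,86): 21 bp
  [86,93): 7 bp
  [93,101): 8 bp
  [101,116): 15 bp
  [116,118): 2 bp
  [118,126): 8 bp
  [126,132): 6 bp
  [132,138): 6 bp
  [138,166): 28 bp
  [166,171): 5 bp
  [171,194): 23 bp
  [194,197): 3 bp
  [197,203): 6 bp
  [203,219): 16 bp
  [219,226): 7 bp
  [226,233): 7 bp
  [233,243): 10 bp
  [243,248): 5 bp
  [248,254): 6 bp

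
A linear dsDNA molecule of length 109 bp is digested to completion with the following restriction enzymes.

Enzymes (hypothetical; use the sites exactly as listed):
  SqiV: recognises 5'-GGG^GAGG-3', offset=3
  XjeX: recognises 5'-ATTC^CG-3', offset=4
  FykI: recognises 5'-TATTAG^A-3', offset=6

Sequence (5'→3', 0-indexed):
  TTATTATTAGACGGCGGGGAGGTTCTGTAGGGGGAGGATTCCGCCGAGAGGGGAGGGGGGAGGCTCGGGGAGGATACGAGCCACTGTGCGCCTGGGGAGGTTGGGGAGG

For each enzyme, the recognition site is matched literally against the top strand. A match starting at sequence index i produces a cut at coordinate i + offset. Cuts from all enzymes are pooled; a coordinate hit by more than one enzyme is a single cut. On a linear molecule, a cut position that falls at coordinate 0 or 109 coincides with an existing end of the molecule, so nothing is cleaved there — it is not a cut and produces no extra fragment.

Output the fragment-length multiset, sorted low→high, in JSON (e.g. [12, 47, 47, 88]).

Site scan:
  SqiV GGGGAGG/3: at [15, 30, 49, 56, 66, 93, 102] ⇒ [18, 33, 52, 59, 69, 96, 105]
  XjeX ATTCCG/4: at [37] ⇒ [41]
  FykI TATTAGA/6: at [4] ⇒ [10]

Pooled cuts: [10, 18, 33, 41, 52, 59, 69, 96, 105]

Fragments:
  [0,10): 10 bp
  [10,18): 8 bp
  [18,33): 15 bp
  [33,41): 8 bp
  [41,52): 11 bp
  [52,59): 7 bp
  [59,69): 10 bp
  [69,96): 27 bp
  [96,105): 9 bp
  [105,109): 4 bp

[4,7,8,8,9,10,10,11,15,27]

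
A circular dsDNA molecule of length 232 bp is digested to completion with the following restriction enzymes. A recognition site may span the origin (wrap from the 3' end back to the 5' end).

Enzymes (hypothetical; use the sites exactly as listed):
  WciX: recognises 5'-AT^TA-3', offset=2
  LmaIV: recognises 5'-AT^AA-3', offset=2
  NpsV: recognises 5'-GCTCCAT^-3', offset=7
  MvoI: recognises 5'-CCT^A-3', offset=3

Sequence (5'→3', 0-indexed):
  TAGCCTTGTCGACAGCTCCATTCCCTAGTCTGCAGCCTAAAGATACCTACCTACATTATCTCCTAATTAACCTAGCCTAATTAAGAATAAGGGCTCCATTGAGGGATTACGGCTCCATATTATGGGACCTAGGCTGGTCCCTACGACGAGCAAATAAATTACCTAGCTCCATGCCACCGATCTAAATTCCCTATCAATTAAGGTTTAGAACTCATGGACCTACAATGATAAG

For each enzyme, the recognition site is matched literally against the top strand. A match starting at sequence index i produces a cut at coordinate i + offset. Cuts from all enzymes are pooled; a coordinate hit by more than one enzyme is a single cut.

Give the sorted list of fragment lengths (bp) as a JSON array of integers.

[2,3,3,4,4,4,5,5,5,6,6,7,8,8,8,8,10,10,11,11,12,12,13,20,23,24]

Scan for sites:
  WciX (ATTA, off=2): starts [54, 65, 79, 105, 118, 157, 196] → cuts [56, 67, 81, 107, 120, 159, 198]
  LmaIV (ATAA, off=2): starts [86, 153, 227] → cuts [88, 155, 229]
  NpsV (GCTCCAT, off=7): starts [14, 92, 111, 165] → cuts [21, 99, 118, 172]
  MvoI (CCTA, off=3): starts [23, 35, 45, 49, 61, 70, 75, 127, 139, 161, 189, 218] → cuts [26, 38, 48, 52, 64, 73, 78, 130, 142, 164, 192, 221]

All cut coordinates (distinct, sorted): [21, 26, 38, 48, 52, 56, 64, 67, 73, 78, 81, 88, 99, 107, 118, 120, 130, 142, 155, 159, 164, 172, 192, 198, 221, 229]

Fragment lengths:
  21→26: 5 bp
  26→38: 12 bp
  38→48: 10 bp
  48→52: 4 bp
  52→56: 4 bp
  56→64: 8 bp
  64→67: 3 bp
  67→73: 6 bp
  73→78: 5 bp
  78→81: 3 bp
  81→88: 7 bp
  88→99: 11 bp
  99→107: 8 bp
  107→118: 11 bp
  118→120: 2 bp
  120→130: 10 bp
  130→142: 12 bp
  142→155: 13 bp
  155→159: 4 bp
  159→164: 5 bp
  164→172: 8 bp
  172→192: 20 bp
  192→198: 6 bp
  198→221: 23 bp
  221→229: 8 bp
  229→21 (wrap): 232-229+21 = 24 bp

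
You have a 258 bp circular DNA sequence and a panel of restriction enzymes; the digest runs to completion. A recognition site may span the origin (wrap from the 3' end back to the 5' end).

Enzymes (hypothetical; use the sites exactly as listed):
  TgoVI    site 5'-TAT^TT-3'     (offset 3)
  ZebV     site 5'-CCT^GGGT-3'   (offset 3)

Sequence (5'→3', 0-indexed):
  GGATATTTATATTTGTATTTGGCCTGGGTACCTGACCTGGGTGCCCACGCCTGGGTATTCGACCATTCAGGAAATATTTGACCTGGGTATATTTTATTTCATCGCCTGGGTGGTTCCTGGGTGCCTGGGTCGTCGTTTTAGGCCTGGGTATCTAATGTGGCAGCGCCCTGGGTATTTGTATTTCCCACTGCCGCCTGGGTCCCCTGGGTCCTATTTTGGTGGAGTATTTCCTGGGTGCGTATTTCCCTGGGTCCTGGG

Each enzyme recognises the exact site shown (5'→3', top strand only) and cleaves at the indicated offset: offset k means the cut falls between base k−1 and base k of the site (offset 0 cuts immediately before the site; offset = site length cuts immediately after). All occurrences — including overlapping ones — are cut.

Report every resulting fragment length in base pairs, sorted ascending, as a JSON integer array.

[5,5,6,6,6,6,6,7,7,8,8,9,9,10,10,11,13,13,14,15,16,19,24,25]

Per-enzyme occurrences:
  TgoVI TATTT/3: at [3, 9, 15, 74, 89, 94, 172, 178, 211, 224, 239] ⇒ [6, 12, 18, 77, 92, 97, 175, 181, 214, 227, 242]
  ZebV CCTGGGT/3: at [22, 35, 49, 81, 104, 115, 123, 142, 166, 193, 202, 229, 245] ⇒ [25, 38, 52, 84, 107, 118, 126, 145, 169, 196, 205, 232, 248]

All cut coordinates (distinct, sorted): [6, 12, 18, 25, 38, 52, 77, 84, 92, 97, 107, 118, 126, 145, 169, 175, 181, 196, 205, 214, 227, 232, 242, 248]

Fragment lengths:
  6→12: 6 bp
  12→18: 6 bp
  18→25: 7 bp
  25→38: 13 bp
  38→52: 14 bp
  52→77: 25 bp
  77→84: 7 bp
  84→92: 8 bp
  92→97: 5 bp
  97→107: 10 bp
  107→118: 11 bp
  118→126: 8 bp
  126→145: 19 bp
  145→169: 24 bp
  169→175: 6 bp
  175→181: 6 bp
  181→196: 15 bp
  196→205: 9 bp
  205→214: 9 bp
  214→227: 13 bp
  227→232: 5 bp
  232→242: 10 bp
  242→248: 6 bp
  248→6 (wrap): 258-248+6 = 16 bp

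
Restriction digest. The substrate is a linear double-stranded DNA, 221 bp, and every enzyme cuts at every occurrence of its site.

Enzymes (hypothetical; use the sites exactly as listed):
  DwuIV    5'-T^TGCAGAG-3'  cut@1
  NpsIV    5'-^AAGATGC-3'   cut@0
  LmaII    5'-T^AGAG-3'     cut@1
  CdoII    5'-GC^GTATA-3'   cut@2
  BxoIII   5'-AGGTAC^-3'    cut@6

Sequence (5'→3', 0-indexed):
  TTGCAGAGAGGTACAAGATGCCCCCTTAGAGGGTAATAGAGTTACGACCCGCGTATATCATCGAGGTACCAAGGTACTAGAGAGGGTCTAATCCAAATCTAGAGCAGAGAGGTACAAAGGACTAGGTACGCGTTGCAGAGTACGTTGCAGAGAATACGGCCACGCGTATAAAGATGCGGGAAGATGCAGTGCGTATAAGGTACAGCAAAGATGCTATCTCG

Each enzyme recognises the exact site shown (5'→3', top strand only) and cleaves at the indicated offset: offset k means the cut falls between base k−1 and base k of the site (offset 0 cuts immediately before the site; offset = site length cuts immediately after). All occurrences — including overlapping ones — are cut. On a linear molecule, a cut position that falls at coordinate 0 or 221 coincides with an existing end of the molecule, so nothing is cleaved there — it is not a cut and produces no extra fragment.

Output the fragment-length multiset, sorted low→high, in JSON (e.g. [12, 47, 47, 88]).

[1,1,4,4,5,8,10,10,11,12,12,13,13,14,14,15,15,17,20,22]

Per-enzyme occurrences:
  DwuIV (TTGCAGAG, off=1): starts [0, 132, 144] → cuts [1, 133, 145]
  NpsIV (AAGATGC, off=0): starts [14, 170, 180, 207] → cuts [14, 170, 180, 207]
  LmaII (TAGAG, off=1): starts [26, 36, 77, 99] → cuts [27, 37, 78, 100]
  CdoII (GCGTATA, off=2): starts [50, 163, 190] → cuts [52, 165, 192]
  BxoIII (AGGTAC, off=6): starts [8, 63, 71, 109, 123, 197] → cuts [14, 69, 77, 115, 129, 203]

Pooled cuts: [1, 14, 27, 37, 52, 69, 77, 78, 100, 115, 129, 133, 145, 165, 170, 180, 192, 203, 207]

Fragment lengths:
  [0,1): 1 bp
  [1,14): 13 bp
  [14,27): 13 bp
  [27,37): 10 bp
  [37,52): 15 bp
  [52,69): 17 bp
  [69,77): 8 bp
  [77,78): 1 bp
  [78,100): 22 bp
  [100,115): 15 bp
  [115,129): 14 bp
  [129,133): 4 bp
  [133,145): 12 bp
  [145,165): 20 bp
  [165,170): 5 bp
  [170,180): 10 bp
  [180,192): 12 bp
  [192,203): 11 bp
  [203,207): 4 bp
  [207,221): 14 bp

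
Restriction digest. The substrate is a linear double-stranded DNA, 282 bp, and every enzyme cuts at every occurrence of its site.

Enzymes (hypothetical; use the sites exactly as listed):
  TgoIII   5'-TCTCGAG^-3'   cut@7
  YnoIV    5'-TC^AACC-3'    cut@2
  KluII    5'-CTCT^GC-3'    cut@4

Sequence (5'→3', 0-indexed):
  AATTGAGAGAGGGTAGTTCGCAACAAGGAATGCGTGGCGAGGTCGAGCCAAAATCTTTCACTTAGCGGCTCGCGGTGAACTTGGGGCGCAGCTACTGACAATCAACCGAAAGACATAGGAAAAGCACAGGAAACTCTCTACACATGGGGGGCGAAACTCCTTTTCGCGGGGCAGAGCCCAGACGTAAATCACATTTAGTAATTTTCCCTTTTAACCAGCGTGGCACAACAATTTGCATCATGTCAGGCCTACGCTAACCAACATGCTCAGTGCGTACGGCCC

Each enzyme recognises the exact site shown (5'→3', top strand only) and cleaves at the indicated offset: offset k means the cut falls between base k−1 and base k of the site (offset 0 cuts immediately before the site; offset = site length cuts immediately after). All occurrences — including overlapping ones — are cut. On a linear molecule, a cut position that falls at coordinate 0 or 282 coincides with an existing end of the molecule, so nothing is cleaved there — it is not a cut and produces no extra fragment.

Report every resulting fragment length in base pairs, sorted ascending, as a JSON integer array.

Scan for sites:
  TgoIII (TCTCGAG, off=7): no sites
  YnoIV TCAACC/2: at [101] ⇒ [103]
  KluII (CTCTGC, off=4): no sites

All cut coordinates (distinct, sorted): [103]

Fragment lengths:
  [0,103): 103 bp
  [103,282): 179 bp

[103,179]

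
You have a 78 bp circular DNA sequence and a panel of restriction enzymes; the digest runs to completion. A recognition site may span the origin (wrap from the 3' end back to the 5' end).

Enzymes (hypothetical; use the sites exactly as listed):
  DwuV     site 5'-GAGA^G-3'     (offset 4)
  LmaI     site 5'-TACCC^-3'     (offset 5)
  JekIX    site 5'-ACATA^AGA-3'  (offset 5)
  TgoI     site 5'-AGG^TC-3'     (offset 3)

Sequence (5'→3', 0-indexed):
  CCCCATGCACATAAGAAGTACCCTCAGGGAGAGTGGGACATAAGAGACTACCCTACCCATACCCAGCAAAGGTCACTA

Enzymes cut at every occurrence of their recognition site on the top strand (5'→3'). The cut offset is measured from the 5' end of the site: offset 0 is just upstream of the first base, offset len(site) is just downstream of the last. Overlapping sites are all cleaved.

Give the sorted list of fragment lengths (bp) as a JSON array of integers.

[5,6,8,9,9,10,10,10,11]

Scan for sites:
  DwuV GAGAG/4: at [28] ⇒ [32]
  LmaI TACCC/5: at [18, 48, 53, 59, 76] ⇒ [3, 23, 53, 58, 64]
  JekIX ACATAAGA/5: at [8, 37] ⇒ [13, 42]
  TgoI AGGTC/3: at [69] ⇒ [72]

All cut coordinates (distinct, sorted): [3, 13, 23, 32, 42, 53, 58, 64, 72]

Fragment lengths:
  3→13: 10 bp
  13→23: 10 bp
  23→32: 9 bp
  32→42: 10 bp
  42→53: 11 bp
  53→58: 5 bp
  58→64: 6 bp
  64→72: 8 bp
  72→3 (wrap): 78-72+3 = 9 bp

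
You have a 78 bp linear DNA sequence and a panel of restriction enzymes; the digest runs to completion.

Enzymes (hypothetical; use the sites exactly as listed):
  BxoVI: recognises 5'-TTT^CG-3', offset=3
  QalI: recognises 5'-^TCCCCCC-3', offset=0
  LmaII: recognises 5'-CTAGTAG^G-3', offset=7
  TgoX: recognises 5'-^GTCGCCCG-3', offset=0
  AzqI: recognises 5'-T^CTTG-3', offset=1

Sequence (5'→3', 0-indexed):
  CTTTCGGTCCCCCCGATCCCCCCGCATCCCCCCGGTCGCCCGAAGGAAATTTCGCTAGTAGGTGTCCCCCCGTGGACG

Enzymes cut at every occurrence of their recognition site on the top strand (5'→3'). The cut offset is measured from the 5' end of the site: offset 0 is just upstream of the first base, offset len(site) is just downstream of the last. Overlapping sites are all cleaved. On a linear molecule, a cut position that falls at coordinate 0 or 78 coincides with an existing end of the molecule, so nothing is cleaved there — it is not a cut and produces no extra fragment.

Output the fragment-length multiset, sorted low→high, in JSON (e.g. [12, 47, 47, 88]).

[3,3,4,8,9,9,10,14,18]

Scan for sites:
  BxoVI (TTTCG, off=3): starts [1, 49] → cuts [4, 52]
  QalI (TCCCCCC, off=0): starts [7, 16, 26, 64] → cuts [7, 16, 26, 64]
  LmaII (CTAGTAGG, off=7): starts [54] → cuts [61]
  TgoX (GTCGCCCG, off=0): starts [34] → cuts [34]
  AzqI (TCTTG, off=1): no sites

Pooled cuts: [4, 7, 16, 26, 34, 52, 61, 64]

Fragments:
  [0,4): 4 bp
  [4,7): 3 bp
  [7,16): 9 bp
  [16,26): 10 bp
  [26,34): 8 bp
  [34,52): 18 bp
  [52,61): 9 bp
  [61,64): 3 bp
  [64,78): 14 bp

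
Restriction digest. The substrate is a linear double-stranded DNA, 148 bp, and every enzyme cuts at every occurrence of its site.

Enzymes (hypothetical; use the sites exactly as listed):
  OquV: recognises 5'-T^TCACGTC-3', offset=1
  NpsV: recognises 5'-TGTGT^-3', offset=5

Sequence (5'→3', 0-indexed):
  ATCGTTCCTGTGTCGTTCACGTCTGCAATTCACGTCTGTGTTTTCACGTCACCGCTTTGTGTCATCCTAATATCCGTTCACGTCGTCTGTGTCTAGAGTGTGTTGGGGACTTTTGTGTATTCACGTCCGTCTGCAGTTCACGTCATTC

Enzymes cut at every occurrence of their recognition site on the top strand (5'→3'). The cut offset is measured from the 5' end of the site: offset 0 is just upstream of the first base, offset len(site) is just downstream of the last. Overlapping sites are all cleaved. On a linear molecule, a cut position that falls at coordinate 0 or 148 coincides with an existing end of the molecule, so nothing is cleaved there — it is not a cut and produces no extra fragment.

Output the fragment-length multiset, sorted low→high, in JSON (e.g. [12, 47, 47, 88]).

Scan for sites:
  OquV TTCACGTC/1: at [15, 28, 42, 76, 119, 136] ⇒ [16, 29, 43, 77, 120, 137]
  NpsV TGTGT/5: at [8, 36, 57, 87, 98, 113] ⇒ [13, 41, 62, 92, 103, 118]

All cut coordinates (distinct, sorted): [13, 16, 29, 41, 43, 62, 77, 92, 103, 118, 120, 137]

Fragment lengths:
  [0,13): 13 bp
  [13,16): 3 bp
  [16,29): 13 bp
  [29,41): 12 bp
  [41,43): 2 bp
  [43,62): 19 bp
  [62,77): 15 bp
  [77,92): 15 bp
  [92,103): 11 bp
  [103,118): 15 bp
  [118,120): 2 bp
  [120,137): 17 bp
  [137,148): 11 bp

[2,2,3,11,11,12,13,13,15,15,15,17,19]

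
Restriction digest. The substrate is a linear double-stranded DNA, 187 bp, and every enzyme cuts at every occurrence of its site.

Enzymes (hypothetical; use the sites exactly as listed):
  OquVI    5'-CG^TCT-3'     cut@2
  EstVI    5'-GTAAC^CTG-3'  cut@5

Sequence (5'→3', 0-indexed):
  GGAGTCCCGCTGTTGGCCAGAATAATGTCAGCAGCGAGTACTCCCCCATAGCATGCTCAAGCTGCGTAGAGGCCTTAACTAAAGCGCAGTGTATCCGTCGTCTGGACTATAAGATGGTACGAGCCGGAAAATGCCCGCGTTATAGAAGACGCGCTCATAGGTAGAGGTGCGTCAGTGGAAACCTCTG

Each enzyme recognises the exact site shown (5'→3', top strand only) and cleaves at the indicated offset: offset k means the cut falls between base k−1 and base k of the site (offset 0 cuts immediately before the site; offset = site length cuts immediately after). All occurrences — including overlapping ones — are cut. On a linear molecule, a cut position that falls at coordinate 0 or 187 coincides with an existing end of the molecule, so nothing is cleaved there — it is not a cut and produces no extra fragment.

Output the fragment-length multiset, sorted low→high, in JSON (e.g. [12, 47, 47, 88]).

Scan for sites:
  OquVI (CGTCT, off=2): starts [98] → cuts [100]
  EstVI (GTAACCTG, off=5): no sites

All cut coordinates (distinct, sorted): [100]

Fragment lengths:
  [0,100): 100 bp
  [100,187): 87 bp

[87,100]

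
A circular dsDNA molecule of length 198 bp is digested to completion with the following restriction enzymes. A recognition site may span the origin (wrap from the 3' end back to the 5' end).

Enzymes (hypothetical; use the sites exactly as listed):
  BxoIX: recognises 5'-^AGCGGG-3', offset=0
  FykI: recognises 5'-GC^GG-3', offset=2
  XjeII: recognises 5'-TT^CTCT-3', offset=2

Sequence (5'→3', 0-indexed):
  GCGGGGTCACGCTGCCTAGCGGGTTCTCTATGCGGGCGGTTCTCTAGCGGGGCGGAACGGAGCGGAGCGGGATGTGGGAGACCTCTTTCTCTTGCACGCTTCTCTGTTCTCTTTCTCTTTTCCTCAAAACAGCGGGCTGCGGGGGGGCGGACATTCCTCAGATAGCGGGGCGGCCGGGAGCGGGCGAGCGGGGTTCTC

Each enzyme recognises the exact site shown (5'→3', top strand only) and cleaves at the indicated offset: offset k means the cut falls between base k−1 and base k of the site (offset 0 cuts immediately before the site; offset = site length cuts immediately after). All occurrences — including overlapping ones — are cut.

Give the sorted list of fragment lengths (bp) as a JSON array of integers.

Site scan:
  BxoIX (AGCGGG, off=0): starts [17, 45, 65, 130, 163, 178, 186] → cuts [17, 45, 65, 130, 163, 178, 186]
  FykI (GCGG, off=2): starts [0, 18, 31, 35, 46, 51, 61, 66, 131, 138, 146, 164, 169, 179, 187] → cuts [2, 20, 33, 37, 48, 53, 63, 68, 133, 140, 148, 166, 171, 181, 189]
  XjeII (TTCTCT, off=2): starts [23, 39, 86, 99, 106, 112] → cuts [25, 41, 88, 101, 108, 114]

All cut coordinates (distinct, sorted): [2, 17, 20, 25, 33, 37, 41, 45, 48, 53, 63, 65, 68, 88, 101, 108, 114, 130, 133, 140, 148, 163, 166, 171, 178, 181, 186, 189]

Fragments:
  2→17: 15 bp
  17→20: 3 bp
  20→25: 5 bp
  25→33: 8 bp
  33→37: 4 bp
  37→41: 4 bp
  41→45: 4 bp
  45→48: 3 bp
  48→53: 5 bp
  53→63: 10 bp
  63→65: 2 bp
  65→68: 3 bp
  68→88: 20 bp
  88→101: 13 bp
  101→108: 7 bp
  108→114: 6 bp
  114→130: 16 bp
  130→133: 3 bp
  133→140: 7 bp
  140→148: 8 bp
  148→163: 15 bp
  163→166: 3 bp
  166→171: 5 bp
  171→178: 7 bp
  178→181: 3 bp
  181→186: 5 bp
  186→189: 3 bp
  189→2 (wrap): 198-189+2 = 11 bp

[2,3,3,3,3,3,3,3,4,4,4,5,5,5,5,6,7,7,7,8,8,10,11,13,15,15,16,20]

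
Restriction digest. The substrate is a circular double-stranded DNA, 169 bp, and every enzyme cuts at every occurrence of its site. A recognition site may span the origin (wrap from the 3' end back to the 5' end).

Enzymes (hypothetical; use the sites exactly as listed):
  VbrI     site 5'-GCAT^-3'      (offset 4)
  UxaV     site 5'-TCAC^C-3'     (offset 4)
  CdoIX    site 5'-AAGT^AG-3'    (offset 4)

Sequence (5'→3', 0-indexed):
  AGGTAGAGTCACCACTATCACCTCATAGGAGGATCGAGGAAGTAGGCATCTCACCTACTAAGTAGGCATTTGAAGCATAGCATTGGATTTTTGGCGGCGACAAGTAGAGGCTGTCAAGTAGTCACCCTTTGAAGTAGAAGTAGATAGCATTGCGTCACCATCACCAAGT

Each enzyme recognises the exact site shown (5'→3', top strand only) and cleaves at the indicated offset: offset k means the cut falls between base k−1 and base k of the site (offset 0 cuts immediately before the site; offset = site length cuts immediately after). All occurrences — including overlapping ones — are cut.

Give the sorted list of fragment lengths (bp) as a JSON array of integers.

[5,5,5,6,6,6,6,6,8,9,9,9,9,10,12,14,22,22]

Per-enzyme occurrences:
  VbrI (GCAT, off=4): starts [45, 65, 74, 79, 146] → cuts [49, 69, 78, 83, 150]
  UxaV (TCACC, off=4): starts [8, 17, 50, 121, 154, 160] → cuts [12, 21, 54, 125, 158, 164]
  CdoIX (AAGTAG, off=4): starts [39, 59, 101, 115, 131, 137, 165] → cuts [0, 43, 63, 105, 119, 135, 141]

Pooled cuts: [0, 12, 21, 43, 49, 54, 63, 69, 78, 83, 105, 119, 125, 135, 141, 150, 158, 164]

Fragment lengths:
  0→12: 12 bp
  12→21: 9 bp
  21→43: 22 bp
  43→49: 6 bp
  49→54: 5 bp
  54→63: 9 bp
  63→69: 6 bp
  69→78: 9 bp
  78→83: 5 bp
  83→105: 22 bp
  105→119: 14 bp
  119→125: 6 bp
  125→135: 10 bp
  135→141: 6 bp
  141→150: 9 bp
  150→158: 8 bp
  158→164: 6 bp
  164→0 (wrap): 169-164+0 = 5 bp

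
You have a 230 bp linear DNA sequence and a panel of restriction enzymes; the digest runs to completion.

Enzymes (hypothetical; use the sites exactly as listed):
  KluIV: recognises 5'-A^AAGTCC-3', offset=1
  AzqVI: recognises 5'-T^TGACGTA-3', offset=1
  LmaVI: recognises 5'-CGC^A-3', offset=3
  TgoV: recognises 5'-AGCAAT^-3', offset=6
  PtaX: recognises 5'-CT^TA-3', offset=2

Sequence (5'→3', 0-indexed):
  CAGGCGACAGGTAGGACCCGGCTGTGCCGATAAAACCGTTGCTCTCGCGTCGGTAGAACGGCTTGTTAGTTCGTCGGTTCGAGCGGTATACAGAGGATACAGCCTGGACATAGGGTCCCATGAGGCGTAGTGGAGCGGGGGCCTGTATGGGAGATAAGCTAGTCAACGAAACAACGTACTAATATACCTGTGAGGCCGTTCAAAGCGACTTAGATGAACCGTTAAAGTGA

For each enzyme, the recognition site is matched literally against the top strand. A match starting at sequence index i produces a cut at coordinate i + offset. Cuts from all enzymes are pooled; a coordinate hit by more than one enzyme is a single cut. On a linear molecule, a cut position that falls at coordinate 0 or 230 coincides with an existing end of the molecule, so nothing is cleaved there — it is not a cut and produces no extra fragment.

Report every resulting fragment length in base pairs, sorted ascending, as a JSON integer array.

[20,210]

Scan for sites:
  KluIV (AAAGTCC, off=1): no sites
  AzqVI (TTGACGTA, off=1): no sites
  LmaVI (CGCA, off=3): no sites
  TgoV (AGCAAT, off=6): no sites
  PtaX (CTTA, off=2): starts [208] → cuts [210]

All cut coordinates (distinct, sorted): [210]

Fragment lengths:
  [0,210): 210 bp
  [210,230): 20 bp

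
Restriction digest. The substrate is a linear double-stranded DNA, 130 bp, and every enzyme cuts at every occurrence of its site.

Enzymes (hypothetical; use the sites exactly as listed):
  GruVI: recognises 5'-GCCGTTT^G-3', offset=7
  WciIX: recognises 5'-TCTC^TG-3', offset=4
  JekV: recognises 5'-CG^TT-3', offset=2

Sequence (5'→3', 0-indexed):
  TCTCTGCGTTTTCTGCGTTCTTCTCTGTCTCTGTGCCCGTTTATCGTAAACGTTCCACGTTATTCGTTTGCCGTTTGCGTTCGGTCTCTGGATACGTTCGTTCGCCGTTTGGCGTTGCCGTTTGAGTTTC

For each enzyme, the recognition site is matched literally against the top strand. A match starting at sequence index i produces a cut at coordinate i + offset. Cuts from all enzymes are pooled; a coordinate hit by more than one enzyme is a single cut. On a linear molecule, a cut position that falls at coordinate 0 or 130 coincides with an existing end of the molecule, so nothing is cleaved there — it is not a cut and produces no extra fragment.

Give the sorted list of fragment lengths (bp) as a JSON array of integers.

Per-enzyme occurrences:
  GruVI GCCGTTTG/7: at [69, 103, 116] ⇒ [76, 110, 123]
  WciIX TCTCTG/4: at [0, 21, 27, 84] ⇒ [4, 25, 31, 88]
  JekV CGTT/2: at [6, 15, 37, 50, 57, 64, 71, 77, 94, 98, 105, 112, 118] ⇒ [8, 17, 39, 52, 59, 66, 73, 79, 96, 100, 107, 114, 120]

All cut coordinates (distinct, sorted): [4, 8, 17, 25, 31, 39, 52, 59, 66, 73, 76, 79, 88, 96, 100, 107, 110, 114, 120, 123]

Fragment lengths:
  [0,4): 4 bp
  [4,8): 4 bp
  [8,17): 9 bp
  [17,25): 8 bp
  [25,31): 6 bp
  [31,39): 8 bp
  [39,52): 13 bp
  [52,59): 7 bp
  [59,66): 7 bp
  [66,73): 7 bp
  [73,76): 3 bp
  [76,79): 3 bp
  [79,88): 9 bp
  [88,96): 8 bp
  [96,100): 4 bp
  [100,107): 7 bp
  [107,110): 3 bp
  [110,114): 4 bp
  [114,120): 6 bp
  [120,123): 3 bp
  [123,130): 7 bp

[3,3,3,3,4,4,4,4,6,6,7,7,7,7,7,8,8,8,9,9,13]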